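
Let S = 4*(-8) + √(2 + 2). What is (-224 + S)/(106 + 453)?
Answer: -254/559 ≈ -0.45438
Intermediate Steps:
S = -30 (S = -32 + √4 = -32 + 2 = -30)
(-224 + S)/(106 + 453) = (-224 - 30)/(106 + 453) = -254/559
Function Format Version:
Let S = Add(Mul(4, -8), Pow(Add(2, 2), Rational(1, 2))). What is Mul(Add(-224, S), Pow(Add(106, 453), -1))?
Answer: Rational(-254, 559) ≈ -0.45438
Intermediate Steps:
S = -30 (S = Add(-32, Pow(4, Rational(1, 2))) = Add(-32, 2) = -30)
Mul(Add(-224, S), Pow(Add(106, 453), -1)) = Mul(Add(-224, -30), Pow(Add(106, 453), -1)) = Mul(-254, Pow(559, -1)) = Mul(-254, Rational(1, 559)) = Rational(-254, 559)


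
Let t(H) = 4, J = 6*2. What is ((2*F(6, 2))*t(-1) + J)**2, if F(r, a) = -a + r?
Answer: 1936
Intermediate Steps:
J = 12
F(r, a) = r - a
((2*F(6, 2))*t(-1) + J)**2 = ((2*(6 - 1*2))*4 + 12)**2 = ((2*(6 - 2))*4 + 12)**2 = ((2*4)*4 + 12)**2 = (8*4 + 12)**2 = (32 + 12)**2 = 44**2 = 1936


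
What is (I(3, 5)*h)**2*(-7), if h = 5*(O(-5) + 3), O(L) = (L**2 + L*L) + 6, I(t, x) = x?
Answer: -15229375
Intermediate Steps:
O(L) = 6 + 2*L**2 (O(L) = (L**2 + L**2) + 6 = 2*L**2 + 6 = 6 + 2*L**2)
h = 295 (h = 5*((6 + 2*(-5)**2) + 3) = 5*((6 + 2*25) + 3) = 5*((6 + 50) + 3) = 5*(56 + 3) = 5*59 = 295)
(I(3, 5)*h)**2*(-7) = (5*295)**2*(-7) = 1475**2*(-7) = 2175625*(-7) = -15229375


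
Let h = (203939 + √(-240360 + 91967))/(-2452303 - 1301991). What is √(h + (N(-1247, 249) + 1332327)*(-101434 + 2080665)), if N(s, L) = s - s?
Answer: √(37167544694953035583876066 - 3754294*I*√148393)/3754294 ≈ 1.6239e+6 - 3.1593e-11*I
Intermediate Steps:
N(s, L) = 0
h = -203939/3754294 - I*√148393/3754294 (h = (203939 + √(-148393))/(-3754294) = (203939 + I*√148393)*(-1/3754294) = -203939/3754294 - I*√148393/3754294 ≈ -0.054322 - 0.00010261*I)
√(h + (N(-1247, 249) + 1332327)*(-101434 + 2080665)) = √((-203939/3754294 - I*√148393/3754294) + (0 + 1332327)*(-101434 + 2080665)) = √((-203939/3754294 - I*√148393/3754294) + 1332327*1979231) = √((-203939/3754294 - I*√148393/3754294) + 2636982900537) = √(9900009081588451939/3754294 - I*√148393/3754294)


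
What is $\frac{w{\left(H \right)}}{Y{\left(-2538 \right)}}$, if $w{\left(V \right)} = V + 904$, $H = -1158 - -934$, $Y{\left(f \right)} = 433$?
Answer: $\frac{680}{433} \approx 1.5704$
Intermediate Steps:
$H = -224$ ($H = -1158 + 934 = -224$)
$w{\left(V \right)} = 904 + V$
$\frac{w{\left(H \right)}}{Y{\left(-2538 \right)}} = \frac{904 - 224}{433} = 680 \cdot \frac{1}{433} = \frac{680}{433}$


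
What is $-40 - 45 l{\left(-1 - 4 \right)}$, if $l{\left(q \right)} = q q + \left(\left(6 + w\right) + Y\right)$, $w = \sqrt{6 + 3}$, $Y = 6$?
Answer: $-1840$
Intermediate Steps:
$w = 3$ ($w = \sqrt{9} = 3$)
$l{\left(q \right)} = 15 + q^{2}$ ($l{\left(q \right)} = q q + \left(\left(6 + 3\right) + 6\right) = q^{2} + \left(9 + 6\right) = q^{2} + 15 = 15 + q^{2}$)
$-40 - 45 l{\left(-1 - 4 \right)} = -40 - 45 \left(15 + \left(-1 - 4\right)^{2}\right) = -40 - 45 \left(15 + \left(-5\right)^{2}\right) = -40 - 45 \left(15 + 25\right) = -40 - 1800 = -1840$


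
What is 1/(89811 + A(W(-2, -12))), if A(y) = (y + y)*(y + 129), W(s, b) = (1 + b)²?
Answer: 1/150311 ≈ 6.6529e-6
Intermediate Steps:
A(y) = 2*y*(129 + y) (A(y) = (2*y)*(129 + y) = 2*y*(129 + y))
1/(89811 + A(W(-2, -12))) = 1/(89811 + 2*(1 - 12)²*(129 + (1 - 12)²)) = 1/(89811 + 2*(-11)²*(129 + (-11)²)) = 1/(89811 + 2*121*(129 + 121)) = 1/(89811 + 2*121*250) = 1/(89811 + 60500) = 1/150311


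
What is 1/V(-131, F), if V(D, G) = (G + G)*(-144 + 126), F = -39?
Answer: 1/1404 ≈ 0.00071225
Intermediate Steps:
V(D, G) = -36*G (V(D, G) = (2*G)*(-18) = -36*G)
1/V(-131, F) = 1/(-36*(-39)) = 1/1404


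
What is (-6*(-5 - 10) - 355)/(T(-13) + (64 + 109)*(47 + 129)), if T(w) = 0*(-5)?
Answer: -265/30448 ≈ -0.0087034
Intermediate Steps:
T(w) = 0
(-6*(-5 - 10) - 355)/(T(-13) + (64 + 109)*(47 + 129)) = (-6*(-5 - 10) - 355)/(0 + (64 + 109)*(47 + 129)) = (-6*(-15) - 355)/(0 + 173*176) = (90 - 355)/(0 + 30448) = -265/30448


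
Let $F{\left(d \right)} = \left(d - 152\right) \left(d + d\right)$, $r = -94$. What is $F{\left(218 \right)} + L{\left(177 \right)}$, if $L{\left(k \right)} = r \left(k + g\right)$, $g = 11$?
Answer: $11104$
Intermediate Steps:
$F{\left(d \right)} = 2 d \left(-152 + d\right)$ ($F{\left(d \right)} = \left(-152 + d\right) 2 d = 2 d \left(-152 + d\right)$)
$L{\left(k \right)} = -1034 - 94 k$ ($L{\left(k \right)} = - 94 \left(k + 11\right) = - 94 \left(11 + k\right) = -1034 - 94 k$)
$F{\left(218 \right)} + L{\left(177 \right)} = 2 \cdot 218 \left(-152 + 218\right) - 17672 = 2 \cdot 218 \cdot 66 - 17672 = 28776 - 17672 = 11104$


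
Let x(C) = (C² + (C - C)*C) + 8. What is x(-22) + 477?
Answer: 969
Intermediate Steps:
x(C) = 8 + C² (x(C) = (C² + 0*C) + 8 = (C² + 0) + 8 = C² + 8 = 8 + C²)
x(-22) + 477 = (8 + (-22)²) + 477 = (8 + 484) + 477 = 492 + 477 = 969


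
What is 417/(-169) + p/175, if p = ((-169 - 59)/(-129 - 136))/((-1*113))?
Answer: -2185274907/885623375 ≈ -2.4675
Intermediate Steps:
p = -228/29945 (p = -228/(-265)/(-113) = -228*(-1/265)*(-1/113) = (228/265)*(-1/113) = -228/29945 ≈ -0.0076140)
417/(-169) + p/175 = 417/(-169) - 228/29945/175 = 417*(-1/169) - 228/29945*1/175 = -417/169 - 228/5240375 = -2185274907/885623375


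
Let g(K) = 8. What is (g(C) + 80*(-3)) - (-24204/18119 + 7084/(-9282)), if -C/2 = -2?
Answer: -2761776638/12012897 ≈ -229.90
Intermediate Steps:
C = 4 (C = -2*(-2) = 4)
(g(C) + 80*(-3)) - (-24204/18119 + 7084/(-9282)) = (8 + 80*(-3)) - (-24204/18119 + 7084/(-9282)) = (8 - 240) - (-24204*1/18119 + 7084*(-1/9282)) = -232 - (-24204/18119 - 506/663) = -232 - 1*(-25215466/12012897) = -232 + 25215466/12012897 = -2761776638/12012897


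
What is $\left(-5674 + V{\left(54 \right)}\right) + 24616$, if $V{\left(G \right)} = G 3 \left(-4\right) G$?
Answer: $-16050$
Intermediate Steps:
$V{\left(G \right)} = - 12 G^{2}$ ($V{\left(G \right)} = 3 G \left(-4\right) G = - 12 G G = - 12 G^{2}$)
$\left(-5674 + V{\left(54 \right)}\right) + 24616 = \left(-5674 - 12 \cdot 54^{2}\right) + 24616 = \left(-5674 - 34992\right) + 24616 = -40666 + 24616 = -16050$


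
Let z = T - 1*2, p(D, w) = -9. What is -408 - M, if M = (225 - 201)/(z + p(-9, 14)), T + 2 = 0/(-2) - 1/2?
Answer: -3656/9 ≈ -406.22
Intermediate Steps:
T = -5/2 (T = -2 + (0/(-2) - 1/2) = -2 + (0*(-½) - 1*½) = -2 + (0 - ½) = -2 - ½ = -5/2 ≈ -2.5000)
z = -9/2 (z = -5/2 - 1*2 = -5/2 - 2 = -9/2 ≈ -4.5000)
M = -16/9 (M = (225 - 201)/(-9/2 - 9) = 24/(-27/2) = 24*(-2/27) = -16/9 ≈ -1.7778)
-408 - M = -408 - 1*(-16/9) = -408 + 16/9 = -3656/9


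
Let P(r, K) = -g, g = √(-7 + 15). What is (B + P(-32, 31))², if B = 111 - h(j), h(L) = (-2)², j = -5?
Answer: 11457 - 428*√2 ≈ 10852.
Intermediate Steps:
h(L) = 4
g = 2*√2 (g = √8 = 2*√2 ≈ 2.8284)
P(r, K) = -2*√2
B = 107 (B = 111 - 1*4 = 111 - 4 = 107)
(B + P(-32, 31))² = (107 - 2*√2)²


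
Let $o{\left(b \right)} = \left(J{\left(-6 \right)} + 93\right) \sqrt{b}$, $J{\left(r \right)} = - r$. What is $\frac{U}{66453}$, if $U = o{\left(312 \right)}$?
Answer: $\frac{66 \sqrt{78}}{22151} \approx 0.026315$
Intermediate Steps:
$o{\left(b \right)} = 99 \sqrt{b}$ ($o{\left(b \right)} = \left(\left(-1\right) \left(-6\right) + 93\right) \sqrt{b} = \left(6 + 93\right) \sqrt{b} = 99 \sqrt{b}$)
$U = 198 \sqrt{78}$ ($U = 99 \sqrt{312} = 99 \cdot 2 \sqrt{78} = 198 \sqrt{78} \approx 1748.7$)
$\frac{U}{66453} = \frac{198 \sqrt{78}}{66453} = 198 \sqrt{78} \cdot \frac{1}{66453} = \frac{66 \sqrt{78}}{22151}$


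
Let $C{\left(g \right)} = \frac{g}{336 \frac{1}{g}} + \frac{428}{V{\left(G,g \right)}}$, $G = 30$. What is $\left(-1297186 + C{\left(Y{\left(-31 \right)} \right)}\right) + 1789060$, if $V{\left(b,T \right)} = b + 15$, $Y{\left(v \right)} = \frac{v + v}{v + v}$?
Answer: $\frac{2479092911}{5040} \approx 4.9188 \cdot 10^{5}$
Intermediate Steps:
$Y{\left(v \right)} = 1$ ($Y{\left(v \right)} = \frac{2 v}{2 v} = 2 v \frac{1}{2 v} = 1$)
$V{\left(b,T \right)} = 15 + b$
$C{\left(g \right)} = \frac{428}{45} + \frac{g^{2}}{336}$ ($C{\left(g \right)} = \frac{g}{336 \frac{1}{g}} + \frac{428}{15 + 30} = g \frac{g}{336} + \frac{428}{45} = \frac{g^{2}}{336} + 428 \cdot \frac{1}{45} = \frac{g^{2}}{336} + \frac{428}{45} = \frac{428}{45} + \frac{g^{2}}{336}$)
$\left(-1297186 + C{\left(Y{\left(-31 \right)} \right)}\right) + 1789060 = \left(-1297186 + \left(\frac{428}{45} + \frac{1^{2}}{336}\right)\right) + 1789060 = \left(-1297186 + \left(\frac{428}{45} + \frac{1}{336} \cdot 1\right)\right) + 1789060 = \left(-1297186 + \left(\frac{428}{45} + \frac{1}{336}\right)\right) + 1789060 = \left(-1297186 + \frac{47951}{5040}\right) + 1789060 = - \frac{6537769489}{5040} + 1789060 = \frac{2479092911}{5040}$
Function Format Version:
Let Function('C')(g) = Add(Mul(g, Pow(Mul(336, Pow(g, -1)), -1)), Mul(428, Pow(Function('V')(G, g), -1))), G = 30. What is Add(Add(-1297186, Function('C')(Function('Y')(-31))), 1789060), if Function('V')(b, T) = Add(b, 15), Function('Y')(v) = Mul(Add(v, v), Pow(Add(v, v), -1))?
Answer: Rational(2479092911, 5040) ≈ 4.9188e+5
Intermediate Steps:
Function('Y')(v) = 1 (Function('Y')(v) = Mul(Mul(2, v), Pow(Mul(2, v), -1)) = Mul(Mul(2, v), Mul(Rational(1, 2), Pow(v, -1))) = 1)
Function('V')(b, T) = Add(15, b)
Function('C')(g) = Add(Rational(428, 45), Mul(Rational(1, 336), Pow(g, 2))) (Function('C')(g) = Add(Mul(g, Pow(Mul(336, Pow(g, -1)), -1)), Mul(428, Pow(Add(15, 30), -1))) = Add(Mul(g, Mul(Rational(1, 336), g)), Mul(428, Pow(45, -1))) = Add(Mul(Rational(1, 336), Pow(g, 2)), Mul(428, Rational(1, 45))) = Add(Mul(Rational(1, 336), Pow(g, 2)), Rational(428, 45)) = Add(Rational(428, 45), Mul(Rational(1, 336), Pow(g, 2))))
Add(Add(-1297186, Function('C')(Function('Y')(-31))), 1789060) = Add(Add(-1297186, Add(Rational(428, 45), Mul(Rational(1, 336), Pow(1, 2)))), 1789060) = Add(Add(-1297186, Add(Rational(428, 45), Mul(Rational(1, 336), 1))), 1789060) = Add(Add(-1297186, Add(Rational(428, 45), Rational(1, 336))), 1789060) = Add(Add(-1297186, Rational(47951, 5040)), 1789060) = Add(Rational(-6537769489, 5040), 1789060) = Rational(2479092911, 5040)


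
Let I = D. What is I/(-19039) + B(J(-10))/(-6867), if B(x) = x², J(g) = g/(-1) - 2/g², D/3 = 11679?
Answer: -606238427539/326852032500 ≈ -1.8548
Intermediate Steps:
D = 35037 (D = 3*11679 = 35037)
I = 35037
J(g) = -g - 2/g² (J(g) = g*(-1) - 2/g² = -g - 2/g²)
I/(-19039) + B(J(-10))/(-6867) = 35037/(-19039) + (-1*(-10) - 2/(-10)²)²/(-6867) = 35037*(-1/19039) + (10 - 2*1/100)²*(-1/6867) = -35037/19039 + (10 - 1/50)²*(-1/6867) = -35037/19039 + (499/50)²*(-1/6867) = -35037/19039 + (249001/2500)*(-1/6867) = -35037/19039 - 249001/17167500 = -606238427539/326852032500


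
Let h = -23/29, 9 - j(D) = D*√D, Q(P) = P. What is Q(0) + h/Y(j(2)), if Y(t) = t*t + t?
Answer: -49/4234 - 19*√2/4234 ≈ -0.017919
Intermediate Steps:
j(D) = 9 - D^(3/2) (j(D) = 9 - D*√D = 9 - D^(3/2))
Y(t) = t + t² (Y(t) = t² + t = t + t²)
h = -23/29 (h = -23*1/29 = -23/29 ≈ -0.79310)
Q(0) + h/Y(j(2)) = 0 - 23*1/((1 + (9 - 2^(3/2)))*(9 - 2^(3/2)))/29 = 0 - 23*1/((1 + (9 - 2*√2))*(9 - 2*√2))/29 = 0 - 23*1/((9 - 2*√2)*(10 - 2*√2))/29 = 0 - 23/(29*(9 - 2*√2)*(10 - 2*√2)) = -23/(29*(9 - 2*√2)*(10 - 2*√2))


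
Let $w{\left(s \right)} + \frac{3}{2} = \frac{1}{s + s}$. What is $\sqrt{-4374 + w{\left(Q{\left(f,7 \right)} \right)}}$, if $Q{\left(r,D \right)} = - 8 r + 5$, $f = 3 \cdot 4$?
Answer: $\frac{i \sqrt{36233561}}{91} \approx 66.148 i$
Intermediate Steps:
$f = 12$
$Q{\left(r,D \right)} = 5 - 8 r$
$w{\left(s \right)} = - \frac{3}{2} + \frac{1}{2 s}$ ($w{\left(s \right)} = - \frac{3}{2} + \frac{1}{s + s} = - \frac{3}{2} + \frac{1}{2 s}$)
$\sqrt{-4374 + w{\left(Q{\left(f,7 \right)} \right)}} = \sqrt{-4374 + \frac{1 - 3 \left(5 - 96\right)}{2 \left(5 - 96\right)}} = \sqrt{-4374 + \frac{1 - -273}{2 \left(-91\right)}} = \sqrt{-4374 + \frac{1}{2} \left(- \frac{1}{91}\right) \left(1 + 273\right)} = \sqrt{-4374 + \frac{1}{2} \left(- \frac{1}{91}\right) 274} = \sqrt{-4374 - \frac{137}{91}} = \sqrt{- \frac{398171}{91}} = \frac{i \sqrt{36233561}}{91}$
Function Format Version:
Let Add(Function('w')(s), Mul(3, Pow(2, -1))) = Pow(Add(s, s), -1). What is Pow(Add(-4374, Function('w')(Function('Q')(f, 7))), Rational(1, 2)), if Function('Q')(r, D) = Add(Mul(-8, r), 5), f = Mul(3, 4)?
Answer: Mul(Rational(1, 91), I, Pow(36233561, Rational(1, 2))) ≈ Mul(66.148, I)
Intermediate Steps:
f = 12
Function('Q')(r, D) = Add(5, Mul(-8, r))
Function('w')(s) = Add(Rational(-3, 2), Mul(Rational(1, 2), Pow(s, -1))) (Function('w')(s) = Add(Rational(-3, 2), Pow(Add(s, s), -1)) = Add(Rational(-3, 2), Pow(Mul(2, s), -1)) = Add(Rational(-3, 2), Mul(Rational(1, 2), Pow(s, -1))))
Pow(Add(-4374, Function('w')(Function('Q')(f, 7))), Rational(1, 2)) = Pow(Add(-4374, Mul(Rational(1, 2), Pow(Add(5, Mul(-8, 12)), -1), Add(1, Mul(-3, Add(5, Mul(-8, 12)))))), Rational(1, 2)) = Pow(Add(-4374, Mul(Rational(1, 2), Pow(Add(5, -96), -1), Add(1, Mul(-3, Add(5, -96))))), Rational(1, 2)) = Pow(Add(-4374, Mul(Rational(1, 2), Pow(-91, -1), Add(1, Mul(-3, -91)))), Rational(1, 2)) = Pow(Add(-4374, Mul(Rational(1, 2), Rational(-1, 91), Add(1, 273))), Rational(1, 2)) = Pow(Add(-4374, Mul(Rational(1, 2), Rational(-1, 91), 274)), Rational(1, 2)) = Pow(Add(-4374, Rational(-137, 91)), Rational(1, 2)) = Pow(Rational(-398171, 91), Rational(1, 2)) = Mul(Rational(1, 91), I, Pow(36233561, Rational(1, 2)))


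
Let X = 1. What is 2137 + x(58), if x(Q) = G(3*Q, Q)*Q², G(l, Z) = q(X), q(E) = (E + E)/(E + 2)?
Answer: 13139/3 ≈ 4379.7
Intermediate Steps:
q(E) = 2*E/(2 + E) (q(E) = (2*E)/(2 + E) = 2*E/(2 + E))
G(l, Z) = ⅔ (G(l, Z) = 2*1/(2 + 1) = 2*1/3 = 2*1*(⅓) = ⅔)
x(Q) = 2*Q²/3
2137 + x(58) = 2137 + (⅔)*58² = 2137 + (⅔)*3364 = 2137 + 6728/3 = 13139/3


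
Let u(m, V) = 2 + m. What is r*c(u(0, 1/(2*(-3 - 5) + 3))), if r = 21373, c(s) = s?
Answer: 42746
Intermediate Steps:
r*c(u(0, 1/(2*(-3 - 5) + 3))) = 21373*(2 + 0) = 21373*2 = 42746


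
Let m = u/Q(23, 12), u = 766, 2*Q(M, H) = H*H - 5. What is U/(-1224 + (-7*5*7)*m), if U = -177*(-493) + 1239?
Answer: -3075375/136369 ≈ -22.552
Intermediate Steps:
Q(M, H) = -5/2 + H²/2 (Q(M, H) = (H*H - 5)/2 = (H² - 5)/2 = (-5 + H²)/2 = -5/2 + H²/2)
U = 88500 (U = 87261 + 1239 = 88500)
m = 1532/139 (m = 766/(-5/2 + (½)*12²) = 766/(-5/2 + (½)*144) = 766/(-5/2 + 72) = 766/(139/2) = 766*(2/139) = 1532/139 ≈ 11.022)
U/(-1224 + (-7*5*7)*m) = 88500/(-1224 + (-7*5*7)*(1532/139)) = 88500/(-1224 - 35*7*(1532/139)) = 88500/(-1224 - 245*1532/139) = 88500/(-1224 - 375340/139) = 88500/(-545476/139) = 88500*(-139/545476) = -3075375/136369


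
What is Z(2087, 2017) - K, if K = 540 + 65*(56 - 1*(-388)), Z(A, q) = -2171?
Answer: -31571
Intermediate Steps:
K = 29400 (K = 540 + 65*(56 + 388) = 540 + 65*444 = 540 + 28860 = 29400)
Z(2087, 2017) - K = -2171 - 1*29400 = -2171 - 29400 = -31571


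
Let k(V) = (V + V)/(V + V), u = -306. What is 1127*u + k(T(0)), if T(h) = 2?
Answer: -344861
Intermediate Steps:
k(V) = 1 (k(V) = (2*V)/((2*V)) = (2*V)*(1/(2*V)) = 1)
1127*u + k(T(0)) = 1127*(-306) + 1 = -344862 + 1 = -344861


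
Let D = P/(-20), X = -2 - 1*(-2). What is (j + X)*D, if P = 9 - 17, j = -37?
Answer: -74/5 ≈ -14.800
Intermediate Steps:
X = 0 (X = -2 + 2 = 0)
P = -8
D = 2/5 (D = -8/(-20) = -8*(-1/20) = 2/5 ≈ 0.40000)
(j + X)*D = (-37 + 0)*(2/5) = -37*2/5 = -74/5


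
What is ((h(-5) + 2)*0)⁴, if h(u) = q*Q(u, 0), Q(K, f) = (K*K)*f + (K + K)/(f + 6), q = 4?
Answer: 0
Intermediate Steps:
Q(K, f) = f*K² + 2*K/(6 + f) (Q(K, f) = K²*f + (2*K)/(6 + f) = f*K² + 2*K/(6 + f))
h(u) = 4*u/3 (h(u) = 4*(u*(2 + u*0² + 6*u*0)/(6 + 0)) = 4*(u*(2 + u*0 + 0)/6) = 4*(u*(⅙)*(2 + 0 + 0)) = 4*(u*(⅙)*2) = 4*(u/3) = 4*u/3)
((h(-5) + 2)*0)⁴ = (((4/3)*(-5) + 2)*0)⁴ = ((-20/3 + 2)*0)⁴ = (-14/3*0)⁴ = 0⁴ = 0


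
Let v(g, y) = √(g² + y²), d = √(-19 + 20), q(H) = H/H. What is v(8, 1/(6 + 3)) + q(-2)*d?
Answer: 1 + √5185/9 ≈ 9.0008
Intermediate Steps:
q(H) = 1
d = 1 (d = √1 = 1)
v(8, 1/(6 + 3)) + q(-2)*d = √(8² + (1/(6 + 3))²) + 1*1 = √(64 + (1/9)²) + 1 = √(64 + (⅑)²) + 1 = √(64 + 1/81) + 1 = √(5185/81) + 1 = √5185/9 + 1 = 1 + √5185/9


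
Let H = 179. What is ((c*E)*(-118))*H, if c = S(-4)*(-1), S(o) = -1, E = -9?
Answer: 190098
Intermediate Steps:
c = 1 (c = -1*(-1) = 1)
((c*E)*(-118))*H = ((1*(-9))*(-118))*179 = -9*(-118)*179 = 1062*179 = 190098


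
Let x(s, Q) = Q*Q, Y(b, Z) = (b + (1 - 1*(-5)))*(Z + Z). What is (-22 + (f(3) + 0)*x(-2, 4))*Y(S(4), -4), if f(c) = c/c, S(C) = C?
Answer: 480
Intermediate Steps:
Y(b, Z) = 2*Z*(6 + b) (Y(b, Z) = (b + (1 + 5))*(2*Z) = (b + 6)*(2*Z) = (6 + b)*(2*Z) = 2*Z*(6 + b))
x(s, Q) = Q²
f(c) = 1
(-22 + (f(3) + 0)*x(-2, 4))*Y(S(4), -4) = (-22 + (1 + 0)*4²)*(2*(-4)*(6 + 4)) = (-22 + 1*16)*(2*(-4)*10) = (-22 + 16)*(-80) = -6*(-80) = 480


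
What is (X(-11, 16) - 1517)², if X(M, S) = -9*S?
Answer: 2758921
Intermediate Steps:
(X(-11, 16) - 1517)² = (-9*16 - 1517)² = (-144 - 1517)² = (-1661)² = 2758921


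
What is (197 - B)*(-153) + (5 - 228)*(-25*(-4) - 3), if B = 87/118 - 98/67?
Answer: -410186887/7906 ≈ -51883.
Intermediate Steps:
B = -5735/7906 (B = 87*(1/118) - 98*1/67 = 87/118 - 98/67 = -5735/7906 ≈ -0.72540)
(197 - B)*(-153) + (5 - 228)*(-25*(-4) - 3) = (197 - 1*(-5735/7906))*(-153) + (5 - 228)*(-25*(-4) - 3) = (197 + 5735/7906)*(-153) - 223*(100 - 3) = (1563217/7906)*(-153) - 223*97 = -239172201/7906 - 21631 = -410186887/7906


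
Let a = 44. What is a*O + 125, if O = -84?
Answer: -3571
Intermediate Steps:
a*O + 125 = 44*(-84) + 125 = -3696 + 125 = -3571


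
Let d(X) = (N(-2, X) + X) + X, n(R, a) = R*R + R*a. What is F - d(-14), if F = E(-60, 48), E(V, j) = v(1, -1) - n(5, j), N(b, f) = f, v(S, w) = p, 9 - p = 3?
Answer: -217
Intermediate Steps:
p = 6 (p = 9 - 1*3 = 9 - 3 = 6)
v(S, w) = 6
n(R, a) = R**2 + R*a
E(V, j) = -19 - 5*j (E(V, j) = 6 - 5*(5 + j) = 6 - (25 + 5*j) = 6 + (-25 - 5*j) = -19 - 5*j)
F = -259 (F = -19 - 5*48 = -19 - 240 = -259)
d(X) = 3*X (d(X) = (X + X) + X = 2*X + X = 3*X)
F - d(-14) = -259 - 3*(-14) = -259 - 1*(-42) = -259 + 42 = -217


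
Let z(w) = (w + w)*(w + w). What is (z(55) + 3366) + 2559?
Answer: 18025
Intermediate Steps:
z(w) = 4*w**2 (z(w) = (2*w)*(2*w) = 4*w**2)
(z(55) + 3366) + 2559 = (4*55**2 + 3366) + 2559 = (4*3025 + 3366) + 2559 = (12100 + 3366) + 2559 = 15466 + 2559 = 18025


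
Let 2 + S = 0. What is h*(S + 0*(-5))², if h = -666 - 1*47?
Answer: -2852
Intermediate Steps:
S = -2 (S = -2 + 0 = -2)
h = -713 (h = -666 - 47 = -713)
h*(S + 0*(-5))² = -713*(-2 + 0*(-5))² = -713*(-2 + 0)² = -713*(-2)² = -713*4 = -2852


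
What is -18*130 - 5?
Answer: -2345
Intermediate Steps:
-18*130 - 5 = -2340 - 5 = -2345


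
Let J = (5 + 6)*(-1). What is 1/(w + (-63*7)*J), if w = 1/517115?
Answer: 517115/2508524866 ≈ 0.00020614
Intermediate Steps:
w = 1/517115 ≈ 1.9338e-6
J = -11 (J = 11*(-1) = -11)
1/(w + (-63*7)*J) = 1/(1/517115 - 63*7*(-11)) = 1/(1/517115 - 441*(-11)) = 1/(1/517115 + 4851) = 1/(2508524866/517115) = 517115/2508524866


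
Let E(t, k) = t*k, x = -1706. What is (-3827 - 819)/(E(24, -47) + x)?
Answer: 2323/1417 ≈ 1.6394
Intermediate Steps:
E(t, k) = k*t
(-3827 - 819)/(E(24, -47) + x) = (-3827 - 819)/(-47*24 - 1706) = -4646/(-1128 - 1706) = -4646/(-2834) = -4646*(-1/2834) = 2323/1417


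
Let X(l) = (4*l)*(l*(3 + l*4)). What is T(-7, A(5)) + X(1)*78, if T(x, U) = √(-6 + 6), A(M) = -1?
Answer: 2184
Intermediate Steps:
T(x, U) = 0 (T(x, U) = √0 = 0)
X(l) = 4*l²*(3 + 4*l) (X(l) = (4*l)*(l*(3 + 4*l)) = 4*l²*(3 + 4*l))
T(-7, A(5)) + X(1)*78 = 0 + (1²*(12 + 16*1))*78 = 0 + (1*(12 + 16))*78 = 0 + (1*28)*78 = 0 + 28*78 = 0 + 2184 = 2184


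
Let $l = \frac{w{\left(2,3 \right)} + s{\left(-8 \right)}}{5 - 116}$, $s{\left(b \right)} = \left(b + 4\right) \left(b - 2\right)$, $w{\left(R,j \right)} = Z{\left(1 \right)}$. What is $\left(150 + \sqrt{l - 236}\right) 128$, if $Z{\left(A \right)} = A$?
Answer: $19200 + \frac{128 i \sqrt{2912307}}{111} \approx 19200.0 + 1967.9 i$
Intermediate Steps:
$w{\left(R,j \right)} = 1$
$s{\left(b \right)} = \left(-2 + b\right) \left(4 + b\right)$ ($s{\left(b \right)} = \left(4 + b\right) \left(-2 + b\right) = \left(-2 + b\right) \left(4 + b\right)$)
$l = - \frac{41}{111}$ ($l = \frac{1 + \left(-8 + \left(-8\right)^{2} + 2 \left(-8\right)\right)}{5 - 116} = \frac{1 - -40}{-111} = \left(1 + 40\right) \left(- \frac{1}{111}\right) = 41 \left(- \frac{1}{111}\right) = - \frac{41}{111} \approx -0.36937$)
$\left(150 + \sqrt{l - 236}\right) 128 = \left(150 + \sqrt{- \frac{41}{111} - 236}\right) 128 = \left(150 + \sqrt{- \frac{26237}{111}}\right) 128 = \left(150 + \frac{i \sqrt{2912307}}{111}\right) 128 = 19200 + \frac{128 i \sqrt{2912307}}{111}$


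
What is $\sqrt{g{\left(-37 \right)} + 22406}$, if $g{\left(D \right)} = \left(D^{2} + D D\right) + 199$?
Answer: $\sqrt{25343} \approx 159.19$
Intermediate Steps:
$g{\left(D \right)} = 199 + 2 D^{2}$ ($g{\left(D \right)} = \left(D^{2} + D^{2}\right) + 199 = 2 D^{2} + 199 = 199 + 2 D^{2}$)
$\sqrt{g{\left(-37 \right)} + 22406} = \sqrt{\left(199 + 2 \left(-37\right)^{2}\right) + 22406} = \sqrt{\left(199 + 2 \cdot 1369\right) + 22406} = \sqrt{\left(199 + 2738\right) + 22406} = \sqrt{2937 + 22406} = \sqrt{25343}$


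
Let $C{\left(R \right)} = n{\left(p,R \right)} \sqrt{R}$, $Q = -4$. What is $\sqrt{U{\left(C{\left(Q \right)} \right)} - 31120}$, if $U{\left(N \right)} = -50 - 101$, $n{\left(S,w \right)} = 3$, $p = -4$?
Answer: $i \sqrt{31271} \approx 176.84 i$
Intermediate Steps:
$C{\left(R \right)} = 3 \sqrt{R}$
$U{\left(N \right)} = -151$ ($U{\left(N \right)} = -50 - 101 = -151$)
$\sqrt{U{\left(C{\left(Q \right)} \right)} - 31120} = \sqrt{-151 - 31120} = \sqrt{-31271} = i \sqrt{31271}$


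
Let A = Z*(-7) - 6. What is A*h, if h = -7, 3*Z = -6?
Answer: -56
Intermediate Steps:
Z = -2 (Z = (1/3)*(-6) = -2)
A = 8 (A = -2*(-7) - 6 = 14 - 6 = 8)
A*h = 8*(-7) = -56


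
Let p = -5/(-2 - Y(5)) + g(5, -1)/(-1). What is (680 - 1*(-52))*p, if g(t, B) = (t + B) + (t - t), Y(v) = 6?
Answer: -4941/2 ≈ -2470.5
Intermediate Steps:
g(t, B) = B + t (g(t, B) = (B + t) + 0 = B + t)
p = -27/8 (p = -5/(-2 - 1*6) + (-1 + 5)/(-1) = -5/(-2 - 6) + 4*(-1) = -5/(-8) - 4 = -5*(-⅛) - 4 = 5/8 - 4 = -27/8 ≈ -3.3750)
(680 - 1*(-52))*p = (680 - 1*(-52))*(-27/8) = (680 + 52)*(-27/8) = 732*(-27/8) = -4941/2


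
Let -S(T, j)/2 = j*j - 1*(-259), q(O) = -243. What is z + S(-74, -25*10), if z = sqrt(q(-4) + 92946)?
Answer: -125518 + sqrt(92703) ≈ -1.2521e+5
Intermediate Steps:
S(T, j) = -518 - 2*j**2 (S(T, j) = -2*(j*j - 1*(-259)) = -2*(j**2 + 259) = -2*(259 + j**2) = -518 - 2*j**2)
z = sqrt(92703) (z = sqrt(-243 + 92946) = sqrt(92703) ≈ 304.47)
z + S(-74, -25*10) = sqrt(92703) + (-518 - 2*(-25*10)**2) = sqrt(92703) + (-518 - 2*(-250)**2) = sqrt(92703) + (-518 - 2*62500) = sqrt(92703) + (-518 - 125000) = sqrt(92703) - 125518 = -125518 + sqrt(92703)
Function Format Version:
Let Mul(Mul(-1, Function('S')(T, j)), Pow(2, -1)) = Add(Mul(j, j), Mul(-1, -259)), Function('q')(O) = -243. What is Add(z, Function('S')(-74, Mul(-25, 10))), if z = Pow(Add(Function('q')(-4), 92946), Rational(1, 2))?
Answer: Add(-125518, Pow(92703, Rational(1, 2))) ≈ -1.2521e+5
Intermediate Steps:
Function('S')(T, j) = Add(-518, Mul(-2, Pow(j, 2))) (Function('S')(T, j) = Mul(-2, Add(Mul(j, j), Mul(-1, -259))) = Mul(-2, Add(Pow(j, 2), 259)) = Mul(-2, Add(259, Pow(j, 2))) = Add(-518, Mul(-2, Pow(j, 2))))
z = Pow(92703, Rational(1, 2)) (z = Pow(Add(-243, 92946), Rational(1, 2)) = Pow(92703, Rational(1, 2)) ≈ 304.47)
Add(z, Function('S')(-74, Mul(-25, 10))) = Add(Pow(92703, Rational(1, 2)), Add(-518, Mul(-2, Pow(Mul(-25, 10), 2)))) = Add(Pow(92703, Rational(1, 2)), Add(-518, Mul(-2, Pow(-250, 2)))) = Add(Pow(92703, Rational(1, 2)), Add(-518, Mul(-2, 62500))) = Add(Pow(92703, Rational(1, 2)), Add(-518, -125000)) = Add(Pow(92703, Rational(1, 2)), -125518) = Add(-125518, Pow(92703, Rational(1, 2)))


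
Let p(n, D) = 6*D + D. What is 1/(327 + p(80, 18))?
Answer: 1/453 ≈ 0.0022075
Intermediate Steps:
p(n, D) = 7*D
1/(327 + p(80, 18)) = 1/(327 + 7*18) = 1/(327 + 126) = 1/453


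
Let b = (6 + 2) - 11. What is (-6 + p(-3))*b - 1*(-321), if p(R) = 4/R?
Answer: 343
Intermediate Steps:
b = -3 (b = 8 - 11 = -3)
(-6 + p(-3))*b - 1*(-321) = (-6 + 4/(-3))*(-3) - 1*(-321) = (-6 + 4*(-⅓))*(-3) + 321 = (-6 - 4/3)*(-3) + 321 = -22/3*(-3) + 321 = 22 + 321 = 343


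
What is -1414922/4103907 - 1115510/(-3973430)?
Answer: -104414422489/1630658719101 ≈ -0.064032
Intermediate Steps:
-1414922/4103907 - 1115510/(-3973430) = -1414922*1/4103907 - 1115510*(-1/3973430) = -1414922/4103907 + 111551/397343 = -104414422489/1630658719101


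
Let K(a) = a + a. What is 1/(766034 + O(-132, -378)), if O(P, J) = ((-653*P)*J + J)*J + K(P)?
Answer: 1/12316937918 ≈ 8.1189e-11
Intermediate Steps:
K(a) = 2*a
O(P, J) = 2*P + J*(J - 653*J*P) (O(P, J) = ((-653*P)*J + J)*J + 2*P = (-653*J*P + J)*J + 2*P = (J - 653*J*P)*J + 2*P = J*(J - 653*J*P) + 2*P = 2*P + J*(J - 653*J*P))
1/(766034 + O(-132, -378)) = 1/(766034 + ((-378)² + 2*(-132) - 653*(-132)*(-378)²)) = 1/(766034 + (142884 - 264 - 653*(-132)*142884)) = 1/(766034 + (142884 - 264 + 12316029264)) = 1/(766034 + 12316171884) = 1/12316937918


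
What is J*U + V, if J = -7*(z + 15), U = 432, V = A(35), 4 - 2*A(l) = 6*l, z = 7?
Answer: -66631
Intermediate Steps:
A(l) = 2 - 3*l
V = -103 (V = 2 - 3*35 = 2 - 105 = -103)
J = -154 (J = -7*(7 + 15) = -7*22 = -154)
J*U + V = -154*432 - 103 = -66528 - 103 = -66631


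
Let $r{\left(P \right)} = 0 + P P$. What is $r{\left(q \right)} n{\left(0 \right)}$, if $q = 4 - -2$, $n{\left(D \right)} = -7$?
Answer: $-252$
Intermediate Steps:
$q = 6$ ($q = 4 + 2 = 6$)
$r{\left(P \right)} = P^{2}$ ($r{\left(P \right)} = 0 + P^{2} = P^{2}$)
$r{\left(q \right)} n{\left(0 \right)} = 6^{2} \left(-7\right) = 36 \left(-7\right) = -252$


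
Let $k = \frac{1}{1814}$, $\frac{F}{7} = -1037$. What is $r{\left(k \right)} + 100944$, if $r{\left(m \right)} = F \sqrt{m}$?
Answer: $100944 - \frac{7259 \sqrt{1814}}{1814} \approx 1.0077 \cdot 10^{5}$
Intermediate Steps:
$F = -7259$ ($F = 7 \left(-1037\right) = -7259$)
$k = \frac{1}{1814} \approx 0.00055127$
$r{\left(m \right)} = - 7259 \sqrt{m}$
$r{\left(k \right)} + 100944 = - \frac{7259}{\sqrt{1814}} + 100944 = - 7259 \frac{\sqrt{1814}}{1814} + 100944 = - \frac{7259 \sqrt{1814}}{1814} + 100944 = 100944 - \frac{7259 \sqrt{1814}}{1814}$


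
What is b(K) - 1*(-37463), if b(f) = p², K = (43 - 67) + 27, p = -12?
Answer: 37607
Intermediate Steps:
K = 3 (K = -24 + 27 = 3)
b(f) = 144 (b(f) = (-12)² = 144)
b(K) - 1*(-37463) = 144 - 1*(-37463) = 144 + 37463 = 37607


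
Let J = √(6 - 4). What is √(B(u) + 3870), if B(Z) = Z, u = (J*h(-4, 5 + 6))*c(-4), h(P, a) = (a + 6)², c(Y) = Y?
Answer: √(3870 - 1156*√2) ≈ 47.278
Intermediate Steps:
J = √2 ≈ 1.4142
h(P, a) = (6 + a)²
u = -1156*√2 (u = (√2*(6 + (5 + 6))²)*(-4) = (√2*(6 + 11)²)*(-4) = (√2*17²)*(-4) = (√2*289)*(-4) = (289*√2)*(-4) = -1156*√2 ≈ -1634.8)
√(B(u) + 3870) = √(-1156*√2 + 3870) = √(3870 - 1156*√2)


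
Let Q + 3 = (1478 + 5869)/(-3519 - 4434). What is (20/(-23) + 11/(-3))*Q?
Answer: 3255826/182919 ≈ 17.799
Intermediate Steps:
Q = -10402/2651 (Q = -3 + (1478 + 5869)/(-3519 - 4434) = -3 + 7347/(-7953) = -3 + 7347*(-1/7953) = -3 - 2449/2651 = -10402/2651 ≈ -3.9238)
(20/(-23) + 11/(-3))*Q = (20/(-23) + 11/(-3))*(-10402/2651) = (20*(-1/23) + 11*(-1/3))*(-10402/2651) = (-20/23 - 11/3)*(-10402/2651) = -313/69*(-10402/2651) = 3255826/182919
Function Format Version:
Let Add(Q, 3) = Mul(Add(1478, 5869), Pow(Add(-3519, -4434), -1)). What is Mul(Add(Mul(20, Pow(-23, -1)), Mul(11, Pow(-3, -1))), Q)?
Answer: Rational(3255826, 182919) ≈ 17.799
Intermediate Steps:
Q = Rational(-10402, 2651) (Q = Add(-3, Mul(Add(1478, 5869), Pow(Add(-3519, -4434), -1))) = Add(-3, Mul(7347, Pow(-7953, -1))) = Add(-3, Mul(7347, Rational(-1, 7953))) = Add(-3, Rational(-2449, 2651)) = Rational(-10402, 2651) ≈ -3.9238)
Mul(Add(Mul(20, Pow(-23, -1)), Mul(11, Pow(-3, -1))), Q) = Mul(Add(Mul(20, Pow(-23, -1)), Mul(11, Pow(-3, -1))), Rational(-10402, 2651)) = Mul(Add(Mul(20, Rational(-1, 23)), Mul(11, Rational(-1, 3))), Rational(-10402, 2651)) = Mul(Add(Rational(-20, 23), Rational(-11, 3)), Rational(-10402, 2651)) = Mul(Rational(-313, 69), Rational(-10402, 2651)) = Rational(3255826, 182919)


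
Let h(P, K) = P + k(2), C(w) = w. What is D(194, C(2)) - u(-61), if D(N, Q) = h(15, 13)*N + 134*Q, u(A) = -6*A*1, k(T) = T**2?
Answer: 3588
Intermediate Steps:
h(P, K) = 4 + P (h(P, K) = P + 2**2 = P + 4 = 4 + P)
u(A) = -6*A
D(N, Q) = 19*N + 134*Q (D(N, Q) = (4 + 15)*N + 134*Q = 19*N + 134*Q)
D(194, C(2)) - u(-61) = (19*194 + 134*2) - (-6)*(-61) = (3686 + 268) - 1*366 = 3954 - 366 = 3588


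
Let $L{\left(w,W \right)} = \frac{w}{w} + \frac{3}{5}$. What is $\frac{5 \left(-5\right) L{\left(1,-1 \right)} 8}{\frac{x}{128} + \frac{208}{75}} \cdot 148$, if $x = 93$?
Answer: $- \frac{454656000}{33599} \approx -13532.0$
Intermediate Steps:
$L{\left(w,W \right)} = \frac{8}{5}$ ($L{\left(w,W \right)} = 1 + 3 \cdot \frac{1}{5} = 1 + \frac{3}{5} = \frac{8}{5}$)
$\frac{5 \left(-5\right) L{\left(1,-1 \right)} 8}{\frac{x}{128} + \frac{208}{75}} \cdot 148 = \frac{5 \left(-5\right) \frac{8}{5} \cdot 8}{\frac{93}{128} + \frac{208}{75}} \cdot 148 = \frac{\left(-25\right) \frac{8}{5} \cdot 8}{93 \cdot \frac{1}{128} + 208 \cdot \frac{1}{75}} \cdot 148 = \frac{\left(-40\right) 8}{\frac{93}{128} + \frac{208}{75}} \cdot 148 = - \frac{320}{\frac{33599}{9600}} \cdot 148 = \left(-320\right) \frac{9600}{33599} \cdot 148 = \left(- \frac{3072000}{33599}\right) 148 = - \frac{454656000}{33599}$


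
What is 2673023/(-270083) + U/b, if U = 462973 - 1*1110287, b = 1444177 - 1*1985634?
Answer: -1272498507449/146238330931 ≈ -8.7015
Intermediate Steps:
b = -541457 (b = 1444177 - 1985634 = -541457)
U = -647314 (U = 462973 - 1110287 = -647314)
2673023/(-270083) + U/b = 2673023/(-270083) - 647314/(-541457) = 2673023*(-1/270083) - 647314*(-1/541457) = -2673023/270083 + 647314/541457 = -1272498507449/146238330931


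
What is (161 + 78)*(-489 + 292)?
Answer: -47083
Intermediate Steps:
(161 + 78)*(-489 + 292) = 239*(-197) = -47083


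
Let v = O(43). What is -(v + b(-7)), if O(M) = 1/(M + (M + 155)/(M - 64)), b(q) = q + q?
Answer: 3283/235 ≈ 13.970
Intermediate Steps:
b(q) = 2*q
O(M) = 1/(M + (155 + M)/(-64 + M))
v = 7/235 (v = (-64 + 43)/(155 + 43² - 63*43) = -21/(155 + 1849 - 2709) = -21/(-705) = -1/705*(-21) = 7/235 ≈ 0.029787)
-(v + b(-7)) = -(7/235 + 2*(-7)) = -(7/235 - 14) = -1*(-3283/235) = 3283/235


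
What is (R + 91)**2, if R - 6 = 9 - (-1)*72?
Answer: 31684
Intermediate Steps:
R = 87 (R = 6 + (9 - (-1)*72) = 6 + (9 - 1*(-72)) = 6 + (9 + 72) = 6 + 81 = 87)
(R + 91)**2 = (87 + 91)**2 = 178**2 = 31684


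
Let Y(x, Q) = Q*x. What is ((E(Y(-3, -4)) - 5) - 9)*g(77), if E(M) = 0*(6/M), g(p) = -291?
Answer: 4074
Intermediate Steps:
E(M) = 0
((E(Y(-3, -4)) - 5) - 9)*g(77) = ((0 - 5) - 9)*(-291) = (-5 - 9)*(-291) = -14*(-291) = 4074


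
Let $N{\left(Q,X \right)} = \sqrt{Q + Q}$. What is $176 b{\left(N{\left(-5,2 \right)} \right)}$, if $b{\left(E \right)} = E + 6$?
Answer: $1056 + 176 i \sqrt{10} \approx 1056.0 + 556.56 i$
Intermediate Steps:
$N{\left(Q,X \right)} = \sqrt{2} \sqrt{Q}$ ($N{\left(Q,X \right)} = \sqrt{2 Q} = \sqrt{2} \sqrt{Q}$)
$b{\left(E \right)} = 6 + E$
$176 b{\left(N{\left(-5,2 \right)} \right)} = 176 \left(6 + \sqrt{2} \sqrt{-5}\right) = 176 \left(6 + \sqrt{2} i \sqrt{5}\right) = 176 \left(6 + i \sqrt{10}\right) = 1056 + 176 i \sqrt{10}$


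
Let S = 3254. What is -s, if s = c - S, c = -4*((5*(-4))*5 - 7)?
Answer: 2826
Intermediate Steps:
c = 428 (c = -4*(-20*5 - 7) = -4*(-100 - 7) = -4*(-107) = 428)
s = -2826 (s = 428 - 1*3254 = 428 - 3254 = -2826)
-s = -1*(-2826) = 2826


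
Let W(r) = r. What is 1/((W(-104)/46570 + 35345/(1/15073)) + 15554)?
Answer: 23285/12405566657563 ≈ 1.8770e-9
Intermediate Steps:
1/((W(-104)/46570 + 35345/(1/15073)) + 15554) = 1/((-104/46570 + 35345/(1/15073)) + 15554) = 1/((-104*1/46570 + 35345/(1/15073)) + 15554) = 1/((-52/23285 + 35345*15073) + 15554) = 1/((-52/23285 + 532755185) + 15554) = 1/(12405204482673/23285 + 15554) = 1/(12405566657563/23285) = 23285/12405566657563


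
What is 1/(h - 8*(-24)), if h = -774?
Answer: -1/582 ≈ -0.0017182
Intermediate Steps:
1/(h - 8*(-24)) = 1/(-774 - 8*(-24)) = 1/(-774 + 192) = 1/(-582) = -1/582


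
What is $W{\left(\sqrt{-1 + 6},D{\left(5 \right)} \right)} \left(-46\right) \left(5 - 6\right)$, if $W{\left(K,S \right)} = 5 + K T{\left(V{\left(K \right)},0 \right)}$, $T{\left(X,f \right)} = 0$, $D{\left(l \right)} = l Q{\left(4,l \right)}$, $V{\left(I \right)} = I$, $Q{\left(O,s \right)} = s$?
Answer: $230$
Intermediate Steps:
$D{\left(l \right)} = l^{2}$ ($D{\left(l \right)} = l l = l^{2}$)
$W{\left(K,S \right)} = 5$ ($W{\left(K,S \right)} = 5 + K 0 = 5 + 0 = 5$)
$W{\left(\sqrt{-1 + 6},D{\left(5 \right)} \right)} \left(-46\right) \left(5 - 6\right) = 5 \left(-46\right) \left(5 - 6\right) = - 230 \left(5 - 6\right) = \left(-230\right) \left(-1\right) = 230$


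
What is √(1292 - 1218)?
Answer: √74 ≈ 8.6023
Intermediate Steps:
√(1292 - 1218) = √74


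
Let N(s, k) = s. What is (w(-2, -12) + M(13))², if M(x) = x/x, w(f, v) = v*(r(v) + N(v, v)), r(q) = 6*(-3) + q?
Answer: 255025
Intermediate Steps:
r(q) = -18 + q
w(f, v) = v*(-18 + 2*v) (w(f, v) = v*((-18 + v) + v) = v*(-18 + 2*v))
M(x) = 1
(w(-2, -12) + M(13))² = (2*(-12)*(-9 - 12) + 1)² = (2*(-12)*(-21) + 1)² = (504 + 1)² = 505² = 255025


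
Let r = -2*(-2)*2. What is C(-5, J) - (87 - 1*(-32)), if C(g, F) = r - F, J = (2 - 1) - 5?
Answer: -107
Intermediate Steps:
r = 8 (r = 4*2 = 8)
J = -4 (J = 1 - 5 = -4)
C(g, F) = 8 - F
C(-5, J) - (87 - 1*(-32)) = (8 - 1*(-4)) - (87 - 1*(-32)) = (8 + 4) - (87 + 32) = 12 - 1*119 = 12 - 119 = -107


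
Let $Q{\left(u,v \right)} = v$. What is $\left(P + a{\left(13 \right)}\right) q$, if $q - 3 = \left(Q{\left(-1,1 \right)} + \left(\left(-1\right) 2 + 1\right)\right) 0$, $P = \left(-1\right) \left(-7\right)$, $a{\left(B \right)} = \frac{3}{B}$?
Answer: $\frac{282}{13} \approx 21.692$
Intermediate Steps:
$P = 7$
$q = 3$ ($q = 3 + \left(1 + \left(\left(-1\right) 2 + 1\right)\right) 0 = 3 + \left(1 + \left(-2 + 1\right)\right) 0 = 3 + \left(1 - 1\right) 0 = 3 + 0 \cdot 0 = 3 + 0 = 3$)
$\left(P + a{\left(13 \right)}\right) q = \left(7 + \frac{3}{13}\right) 3 = \frac{94}{13} \cdot 3 = \frac{282}{13}$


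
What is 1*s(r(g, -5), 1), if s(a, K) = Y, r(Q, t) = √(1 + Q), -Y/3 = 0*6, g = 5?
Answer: 0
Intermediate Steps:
Y = 0 (Y = -0*6 = -3*0 = 0)
s(a, K) = 0
1*s(r(g, -5), 1) = 1*0 = 0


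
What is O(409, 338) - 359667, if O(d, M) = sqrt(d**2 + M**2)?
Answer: -359667 + 5*sqrt(11261) ≈ -3.5914e+5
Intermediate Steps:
O(d, M) = sqrt(M**2 + d**2)
O(409, 338) - 359667 = sqrt(338**2 + 409**2) - 359667 = sqrt(114244 + 167281) - 359667 = sqrt(281525) - 359667 = 5*sqrt(11261) - 359667 = -359667 + 5*sqrt(11261)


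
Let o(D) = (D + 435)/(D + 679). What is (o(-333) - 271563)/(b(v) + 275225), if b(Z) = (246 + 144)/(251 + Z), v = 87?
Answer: -152686131/154745905 ≈ -0.98669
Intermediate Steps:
o(D) = (435 + D)/(679 + D)
b(Z) = 390/(251 + Z)
(o(-333) - 271563)/(b(v) + 275225) = ((435 - 333)/(679 - 333) - 271563)/(390/(251 + 87) + 275225) = (102/346 - 271563)/(390/338 + 275225) = ((1/346)*102 - 271563)/(390*(1/338) + 275225) = (51/173 - 271563)/(15/13 + 275225) = -46980348/(173*3577940/13) = -46980348/173*13/3577940 = -152686131/154745905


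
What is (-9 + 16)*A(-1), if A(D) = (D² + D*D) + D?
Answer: 7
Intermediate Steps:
A(D) = D + 2*D² (A(D) = (D² + D²) + D = 2*D² + D = D + 2*D²)
(-9 + 16)*A(-1) = (-9 + 16)*(-(1 + 2*(-1))) = 7*(-(1 - 2)) = 7*(-1*(-1)) = 7*1 = 7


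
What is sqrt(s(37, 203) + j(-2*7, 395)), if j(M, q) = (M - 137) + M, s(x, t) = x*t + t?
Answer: sqrt(7549) ≈ 86.885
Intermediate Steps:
s(x, t) = t + t*x (s(x, t) = t*x + t = t + t*x)
j(M, q) = -137 + 2*M (j(M, q) = (-137 + M) + M = -137 + 2*M)
sqrt(s(37, 203) + j(-2*7, 395)) = sqrt(203*(1 + 37) + (-137 + 2*(-2*7))) = sqrt(203*38 + (-137 + 2*(-14))) = sqrt(7714 + (-137 - 28)) = sqrt(7714 - 165) = sqrt(7549)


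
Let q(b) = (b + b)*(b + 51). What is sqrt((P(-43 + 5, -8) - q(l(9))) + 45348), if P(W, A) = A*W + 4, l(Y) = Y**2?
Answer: 4*sqrt(1517) ≈ 155.79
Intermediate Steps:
q(b) = 2*b*(51 + b) (q(b) = (2*b)*(51 + b) = 2*b*(51 + b))
P(W, A) = 4 + A*W
sqrt((P(-43 + 5, -8) - q(l(9))) + 45348) = sqrt(((4 - 8*(-43 + 5)) - 2*9**2*(51 + 9**2)) + 45348) = sqrt(((4 - 8*(-38)) - 2*81*(51 + 81)) + 45348) = sqrt(((4 + 304) - 2*81*132) + 45348) = sqrt((308 - 1*21384) + 45348) = sqrt((308 - 21384) + 45348) = sqrt(-21076 + 45348) = sqrt(24272) = 4*sqrt(1517)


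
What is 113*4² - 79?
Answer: 1729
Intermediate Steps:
113*4² - 79 = 113*16 - 79 = 1808 - 79 = 1729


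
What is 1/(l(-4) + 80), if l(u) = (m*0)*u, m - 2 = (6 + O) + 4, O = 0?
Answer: 1/80 ≈ 0.012500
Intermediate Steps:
m = 12 (m = 2 + ((6 + 0) + 4) = 2 + (6 + 4) = 2 + 10 = 12)
l(u) = 0 (l(u) = (12*0)*u = 0*u = 0)
1/(l(-4) + 80) = 1/(0 + 80) = 1/80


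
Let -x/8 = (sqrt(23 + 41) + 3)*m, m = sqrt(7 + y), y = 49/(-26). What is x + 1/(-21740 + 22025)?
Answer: 1/285 - 44*sqrt(3458)/13 ≈ -199.03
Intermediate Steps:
y = -49/26 (y = 49*(-1/26) = -49/26 ≈ -1.8846)
m = sqrt(3458)/26 (m = sqrt(7 - 49/26) = sqrt(133/26) = sqrt(3458)/26 ≈ 2.2617)
x = -44*sqrt(3458)/13 (x = -8*(sqrt(23 + 41) + 3)*sqrt(3458)/26 = -8*(sqrt(64) + 3)*sqrt(3458)/26 = -8*(8 + 3)*sqrt(3458)/26 = -88*sqrt(3458)/26 = -44*sqrt(3458)/13 ≈ -199.03)
x + 1/(-21740 + 22025) = -44*sqrt(3458)/13 + 1/(-21740 + 22025) = -44*sqrt(3458)/13 + 1/285 = 1/285 - 44*sqrt(3458)/13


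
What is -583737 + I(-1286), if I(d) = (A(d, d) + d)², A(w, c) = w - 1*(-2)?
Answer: 6021163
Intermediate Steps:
A(w, c) = 2 + w (A(w, c) = w + 2 = 2 + w)
I(d) = (2 + 2*d)² (I(d) = ((2 + d) + d)² = (2 + 2*d)²)
-583737 + I(-1286) = -583737 + 4*(1 - 1286)² = -583737 + 4*(-1285)² = -583737 + 4*1651225 = -583737 + 6604900 = 6021163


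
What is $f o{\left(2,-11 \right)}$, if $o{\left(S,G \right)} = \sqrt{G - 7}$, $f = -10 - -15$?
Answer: $15 i \sqrt{2} \approx 21.213 i$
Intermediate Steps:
$f = 5$ ($f = -10 + 15 = 5$)
$o{\left(S,G \right)} = \sqrt{-7 + G}$
$f o{\left(2,-11 \right)} = 5 \sqrt{-7 - 11} = 5 \sqrt{-18} = 5 \cdot 3 i \sqrt{2} = 15 i \sqrt{2}$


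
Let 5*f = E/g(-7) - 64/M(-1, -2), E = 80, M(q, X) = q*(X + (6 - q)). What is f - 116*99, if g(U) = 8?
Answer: -286986/25 ≈ -11479.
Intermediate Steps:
M(q, X) = q*(6 + X - q)
f = 114/25 (f = (80/8 - 64*(-1/(6 - 2 - 1*(-1))))/5 = (80*(⅛) - 64*(-1/(6 - 2 + 1)))/5 = (10 - 64/((-1*5)))/5 = (10 - 64/(-5))/5 = (10 - 64*(-⅕))/5 = (10 + 64/5)/5 = (⅕)*(114/5) = 114/25 ≈ 4.5600)
f - 116*99 = 114/25 - 116*99 = 114/25 - 11484 = -286986/25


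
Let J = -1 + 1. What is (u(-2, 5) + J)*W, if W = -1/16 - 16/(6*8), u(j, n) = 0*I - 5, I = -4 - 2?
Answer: 95/48 ≈ 1.9792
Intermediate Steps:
J = 0
I = -6
u(j, n) = -5 (u(j, n) = 0*(-6) - 5 = 0 - 5 = -5)
W = -19/48 (W = -1*1/16 - 16/48 = -1/16 - 16*1/48 = -1/16 - ⅓ = -19/48 ≈ -0.39583)
(u(-2, 5) + J)*W = (-5 + 0)*(-19/48) = -5*(-19/48) = 95/48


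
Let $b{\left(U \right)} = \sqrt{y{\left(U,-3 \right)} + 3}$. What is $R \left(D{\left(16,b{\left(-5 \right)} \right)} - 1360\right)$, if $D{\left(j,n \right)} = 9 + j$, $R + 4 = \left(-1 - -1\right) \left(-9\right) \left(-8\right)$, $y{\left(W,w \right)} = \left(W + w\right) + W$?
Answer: $5340$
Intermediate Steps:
$y{\left(W,w \right)} = w + 2 W$
$R = -4$ ($R = -4 + \left(-1 - -1\right) \left(-9\right) \left(-8\right) = -4 + \left(-1 + 1\right) \left(-9\right) \left(-8\right) = -4 + 0 \left(-9\right) \left(-8\right) = -4 + 0 \left(-8\right) = -4 + 0 = -4$)
$b{\left(U \right)} = \sqrt{2} \sqrt{U}$ ($b{\left(U \right)} = \sqrt{\left(-3 + 2 U\right) + 3} = \sqrt{2 U} = \sqrt{2} \sqrt{U}$)
$R \left(D{\left(16,b{\left(-5 \right)} \right)} - 1360\right) = - 4 \left(\left(9 + 16\right) - 1360\right) = - 4 \left(25 - 1360\right) = \left(-4\right) \left(-1335\right) = 5340$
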